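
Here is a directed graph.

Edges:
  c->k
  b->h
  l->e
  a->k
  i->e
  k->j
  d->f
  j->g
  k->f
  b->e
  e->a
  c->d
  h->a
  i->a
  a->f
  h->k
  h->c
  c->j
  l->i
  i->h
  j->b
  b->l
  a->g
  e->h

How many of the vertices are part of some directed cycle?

A vertex is on a directed cycle iff it belongs to a strongly connected component of size ≥ 2 (or has a self-loop).
The vertices on cycles are {a, b, c, e, h, i, j, k, l} — 9 in total.

9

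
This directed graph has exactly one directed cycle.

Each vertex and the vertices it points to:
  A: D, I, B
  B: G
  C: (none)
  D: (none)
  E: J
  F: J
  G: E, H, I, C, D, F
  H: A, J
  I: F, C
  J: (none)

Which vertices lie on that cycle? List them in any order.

A, B, G, H

DFS with gray/black marking from G:
G gray
  E gray
    J gray
    J black
  E black
  H gray
    A gray
      D gray
      D black
      I gray
        F gray
          F→J: J black — skip
        F black
        C gray
        C black
      I black
      B gray
        B→G: G is gray → back edge
Back edge closes the cycle G → H → A → B → G; its vertices are {A, B, G, H}.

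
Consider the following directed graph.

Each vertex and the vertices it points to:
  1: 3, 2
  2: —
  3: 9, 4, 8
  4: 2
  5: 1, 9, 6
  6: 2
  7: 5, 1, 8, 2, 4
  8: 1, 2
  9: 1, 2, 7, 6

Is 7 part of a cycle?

Yes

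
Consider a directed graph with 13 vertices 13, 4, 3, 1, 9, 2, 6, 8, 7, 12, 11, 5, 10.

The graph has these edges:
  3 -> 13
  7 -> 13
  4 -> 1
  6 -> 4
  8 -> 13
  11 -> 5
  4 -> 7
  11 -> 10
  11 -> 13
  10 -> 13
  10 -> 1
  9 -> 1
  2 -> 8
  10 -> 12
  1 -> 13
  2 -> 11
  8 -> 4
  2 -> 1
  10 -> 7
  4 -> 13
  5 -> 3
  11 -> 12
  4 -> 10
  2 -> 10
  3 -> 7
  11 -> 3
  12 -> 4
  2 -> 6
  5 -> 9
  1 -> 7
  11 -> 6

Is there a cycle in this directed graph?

Yes

DFS with white/gray/black marking, starting from 4:
4 gray
  13 gray
  13 black
  7 gray
    7→13: 13 black — skip
  7 black
  10 gray
    1 gray
      1→7: 7 black — skip
      1→13: 13 black — skip
    1 black
    12 gray
      12→4: 4 is gray → back edge
Back edge found, so a cycle exists: 4 → 10 → 12 → 4.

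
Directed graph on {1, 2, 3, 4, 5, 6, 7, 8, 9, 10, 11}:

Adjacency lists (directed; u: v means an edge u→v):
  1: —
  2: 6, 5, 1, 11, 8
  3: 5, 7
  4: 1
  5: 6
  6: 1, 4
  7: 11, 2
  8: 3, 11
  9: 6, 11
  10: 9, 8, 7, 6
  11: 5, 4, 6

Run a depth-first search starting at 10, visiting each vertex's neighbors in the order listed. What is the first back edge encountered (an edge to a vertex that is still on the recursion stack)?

2→8

DFS from 10 (visiting each vertex's neighbors in the order listed); mark gray on enter, black on exit:
10 gray
  9 gray
    6 gray
      1 gray
      1 black
      4 gray
        4→1: 1 black — skip
      4 black
    6 black
    11 gray
      5 gray
        5→6: 6 black — skip
      5 black
      11→4: 4 black — skip
      11→6: 6 black — skip
    11 black
  9 black
  8 gray
    3 gray
      3→5: 5 black — skip
      7 gray
        7→11: 11 black — skip
        2 gray
          2→6: 6 black — skip
          2→5: 5 black — skip
          2→1: 1 black — skip
          2→11: 11 black — skip
          2→8: 8 is gray → back edge
First back edge: 2 → 8.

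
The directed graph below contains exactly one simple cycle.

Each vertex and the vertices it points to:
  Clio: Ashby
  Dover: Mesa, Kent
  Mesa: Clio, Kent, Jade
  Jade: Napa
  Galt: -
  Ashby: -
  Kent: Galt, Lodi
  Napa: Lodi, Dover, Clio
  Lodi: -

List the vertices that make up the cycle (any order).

Jade, Mesa, Napa, Dover

DFS with gray/black marking from Napa:
Napa gray
  Lodi gray
  Lodi black
  Dover gray
    Mesa gray
      Clio gray
        Ashby gray
        Ashby black
      Clio black
      Kent gray
        Galt gray
        Galt black
        Kent→Lodi: Lodi black — skip
      Kent black
      Jade gray
        Jade→Napa: Napa is gray → back edge
Back edge closes the cycle Napa → Dover → Mesa → Jade → Napa; its vertices are {Jade, Mesa, Napa, Dover}.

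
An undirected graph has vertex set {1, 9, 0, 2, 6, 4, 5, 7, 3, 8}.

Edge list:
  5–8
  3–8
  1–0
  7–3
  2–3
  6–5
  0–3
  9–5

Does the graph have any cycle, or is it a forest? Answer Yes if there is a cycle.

No

DFS, tracking each vertex's parent; an edge to a visited non-parent vertex closes a cycle.
Start from 4:
visit 4 (parent –)
visit 1 (parent –)
  visit 0 (parent 1)
    0–1: parent, skip
    visit 3 (parent 0)
      visit 8 (parent 3)
        8–3: parent, skip
        visit 5 (parent 8)
          5–8: parent, skip
          visit 6 (parent 5)
            6–5: parent, skip
          visit 9 (parent 5)
            9–5: parent, skip
      visit 7 (parent 3)
        7–3: parent, skip
      visit 2 (parent 3)
        2–3: parent, skip
      3–0: parent, skip
No non-parent visited neighbor found — the graph is a forest.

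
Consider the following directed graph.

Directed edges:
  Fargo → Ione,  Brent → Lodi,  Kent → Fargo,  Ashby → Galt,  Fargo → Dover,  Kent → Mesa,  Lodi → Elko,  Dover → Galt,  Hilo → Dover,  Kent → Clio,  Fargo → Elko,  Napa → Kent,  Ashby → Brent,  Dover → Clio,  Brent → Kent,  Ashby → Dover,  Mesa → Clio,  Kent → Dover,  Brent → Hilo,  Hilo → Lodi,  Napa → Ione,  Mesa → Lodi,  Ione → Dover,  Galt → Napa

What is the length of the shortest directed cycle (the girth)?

4

For each vertex v, BFS finds the shortest path from v back to v.
The shortest such closed walk is Galt → Napa → Kent → Dover → Galt, length 4.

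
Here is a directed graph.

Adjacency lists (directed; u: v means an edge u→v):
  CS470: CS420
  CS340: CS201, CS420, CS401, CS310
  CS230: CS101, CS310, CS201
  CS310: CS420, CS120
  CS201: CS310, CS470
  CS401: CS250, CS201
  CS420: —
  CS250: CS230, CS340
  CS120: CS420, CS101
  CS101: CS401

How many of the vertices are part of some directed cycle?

A vertex is on a directed cycle iff it belongs to a strongly connected component of size ≥ 2 (or has a self-loop).
The vertices on cycles are {CS101, CS120, CS201, CS230, CS250, CS310, CS340, CS401} — 8 in total.

8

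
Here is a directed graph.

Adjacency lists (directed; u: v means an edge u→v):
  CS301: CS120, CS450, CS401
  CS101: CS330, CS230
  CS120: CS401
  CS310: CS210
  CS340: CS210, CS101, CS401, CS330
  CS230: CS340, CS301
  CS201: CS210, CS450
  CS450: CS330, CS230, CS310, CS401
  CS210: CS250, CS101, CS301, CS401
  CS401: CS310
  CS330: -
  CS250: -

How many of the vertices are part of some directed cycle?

A vertex is on a directed cycle iff it belongs to a strongly connected component of size ≥ 2 (or has a self-loop).
The vertices on cycles are {CS101, CS120, CS210, CS230, CS301, CS310, CS340, CS401, CS450} — 9 in total.

9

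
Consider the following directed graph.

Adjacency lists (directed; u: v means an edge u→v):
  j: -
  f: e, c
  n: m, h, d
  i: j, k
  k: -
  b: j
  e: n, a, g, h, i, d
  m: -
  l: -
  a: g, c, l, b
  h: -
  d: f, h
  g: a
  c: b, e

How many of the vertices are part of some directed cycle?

7

A vertex is on a directed cycle iff it belongs to a strongly connected component of size ≥ 2 (or has a self-loop).
The vertices on cycles are {a, c, d, e, f, g, n} — 7 in total.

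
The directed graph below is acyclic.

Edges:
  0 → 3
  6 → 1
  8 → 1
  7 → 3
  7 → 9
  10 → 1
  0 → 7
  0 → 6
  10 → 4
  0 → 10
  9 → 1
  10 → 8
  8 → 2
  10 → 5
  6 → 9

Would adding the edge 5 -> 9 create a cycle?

No

Adding 5→9 creates a cycle iff 9 can already reach 5.
Explore from 9: no path reaches 5. The graph stays acyclic.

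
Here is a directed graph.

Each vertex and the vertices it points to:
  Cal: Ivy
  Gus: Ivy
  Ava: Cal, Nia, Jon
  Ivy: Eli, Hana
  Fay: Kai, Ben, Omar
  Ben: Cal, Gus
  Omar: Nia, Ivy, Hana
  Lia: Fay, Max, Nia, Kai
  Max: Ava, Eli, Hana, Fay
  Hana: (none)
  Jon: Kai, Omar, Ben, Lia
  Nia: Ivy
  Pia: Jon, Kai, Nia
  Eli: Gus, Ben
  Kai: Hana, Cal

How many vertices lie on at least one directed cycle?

A vertex is on a directed cycle iff it belongs to a strongly connected component of size ≥ 2 (or has a self-loop).
The vertices on cycles are {Ava, Ben, Cal, Eli, Gus, Ivy, Jon, Lia, Max} — 9 in total.

9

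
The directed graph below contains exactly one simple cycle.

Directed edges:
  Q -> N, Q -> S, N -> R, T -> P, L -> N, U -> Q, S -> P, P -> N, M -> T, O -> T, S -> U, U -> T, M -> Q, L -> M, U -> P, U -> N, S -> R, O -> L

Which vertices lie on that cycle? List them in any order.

DFS with gray/black marking from Q:
Q gray
  S gray
    R gray
    R black
    P gray
      N gray
        N→R: R black — skip
      N black
    P black
    U gray
      T gray
        T→P: P black — skip
      T black
      U→N: N black — skip
      U→Q: Q is gray → back edge
Back edge closes the cycle Q → S → U → Q; its vertices are {Q, S, U}.

Q, S, U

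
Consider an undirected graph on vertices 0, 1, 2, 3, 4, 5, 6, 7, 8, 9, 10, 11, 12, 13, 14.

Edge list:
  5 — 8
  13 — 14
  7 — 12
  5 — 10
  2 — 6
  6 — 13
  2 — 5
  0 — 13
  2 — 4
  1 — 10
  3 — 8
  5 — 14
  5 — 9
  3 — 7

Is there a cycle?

DFS, tracking each vertex's parent; an edge to a visited non-parent vertex closes a cycle.
Start from 2:
visit 2 (parent –)
  visit 5 (parent 2)
    5–2: parent, skip
    visit 9 (parent 5)
      9–5: parent, skip
    visit 8 (parent 5)
      8–5: parent, skip
      visit 3 (parent 8)
        3–8: parent, skip
        visit 7 (parent 3)
          visit 12 (parent 7)
            12–7: parent, skip
          7–3: parent, skip
    visit 14 (parent 5)
      visit 13 (parent 14)
        visit 0 (parent 13)
          0–13: parent, skip
        13–14: parent, skip
        visit 6 (parent 13)
          6–13: parent, skip
          6–2: 2 visited and ≠ parent → cycle
Cycle: 2 – 5 – 14 – 13 – 6 – 2.

Yes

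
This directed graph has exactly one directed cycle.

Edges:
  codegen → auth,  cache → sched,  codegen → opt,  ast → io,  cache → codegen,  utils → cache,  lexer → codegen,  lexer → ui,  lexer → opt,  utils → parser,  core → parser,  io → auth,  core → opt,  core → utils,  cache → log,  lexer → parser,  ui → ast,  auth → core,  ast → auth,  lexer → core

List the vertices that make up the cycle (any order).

auth, core, cache, utils, codegen

DFS with gray/black marking from core:
core gray
  opt gray
  opt black
  utils gray
    parser gray
    parser black
    cache gray
      log gray
      log black
      sched gray
      sched black
      codegen gray
        codegen→opt: opt black — skip
        auth gray
          auth→core: core is gray → back edge
Back edge closes the cycle core → utils → cache → codegen → auth → core; its vertices are {auth, core, cache, utils, codegen}.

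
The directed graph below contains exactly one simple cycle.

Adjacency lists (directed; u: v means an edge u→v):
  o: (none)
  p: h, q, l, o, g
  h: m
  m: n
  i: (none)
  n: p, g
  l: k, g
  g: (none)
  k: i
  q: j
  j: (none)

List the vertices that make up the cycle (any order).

DFS with gray/black marking from p:
p gray
  h gray
    m gray
      n gray
        n→p: p is gray → back edge
Back edge closes the cycle p → h → m → n → p; its vertices are {h, m, n, p}.

h, m, n, p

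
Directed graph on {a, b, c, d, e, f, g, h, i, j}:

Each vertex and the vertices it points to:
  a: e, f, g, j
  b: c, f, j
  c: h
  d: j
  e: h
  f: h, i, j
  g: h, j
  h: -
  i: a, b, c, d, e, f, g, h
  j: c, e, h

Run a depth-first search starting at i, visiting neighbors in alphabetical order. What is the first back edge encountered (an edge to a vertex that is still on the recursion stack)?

DFS from i (visiting neighbors in alphabetical order); mark gray on enter, black on exit:
i gray
  a gray
    e gray
      h gray
      h black
    e black
    f gray
      f→h: h black — skip
      f→i: i is gray → back edge
First back edge: f → i.

f→i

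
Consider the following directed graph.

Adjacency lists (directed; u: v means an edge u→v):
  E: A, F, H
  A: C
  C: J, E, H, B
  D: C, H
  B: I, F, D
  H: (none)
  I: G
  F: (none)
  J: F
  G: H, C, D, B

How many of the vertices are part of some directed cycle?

A vertex is on a directed cycle iff it belongs to a strongly connected component of size ≥ 2 (or has a self-loop).
The vertices on cycles are {A, B, C, D, E, G, I} — 7 in total.

7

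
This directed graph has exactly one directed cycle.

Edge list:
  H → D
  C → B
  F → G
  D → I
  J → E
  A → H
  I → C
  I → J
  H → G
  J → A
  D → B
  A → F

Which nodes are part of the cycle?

A, D, H, I, J

DFS with gray/black marking from I:
I gray
  J gray
    A gray
      H gray
        D gray
          D→I: I is gray → back edge
Back edge closes the cycle I → J → A → H → D → I; its vertices are {A, D, H, I, J}.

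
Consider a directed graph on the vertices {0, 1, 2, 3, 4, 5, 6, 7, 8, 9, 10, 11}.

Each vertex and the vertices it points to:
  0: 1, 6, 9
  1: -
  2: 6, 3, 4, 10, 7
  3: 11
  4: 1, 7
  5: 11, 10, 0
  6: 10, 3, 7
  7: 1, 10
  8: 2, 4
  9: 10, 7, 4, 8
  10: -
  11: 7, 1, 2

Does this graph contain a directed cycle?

DFS with white/gray/black marking, starting from 9:
9 gray
  10 gray
  10 black
  7 gray
    1 gray
    1 black
    7→10: 10 black — skip
  7 black
  4 gray
    4→1: 1 black — skip
    4→7: 7 black — skip
  4 black
  8 gray
    2 gray
      6 gray
        6→10: 10 black — skip
        3 gray
          11 gray
            11→7: 7 black — skip
            11→1: 1 black — skip
            11→2: 2 is gray → back edge
Back edge found, so a cycle exists: 2 → 6 → 3 → 11 → 2.

Yes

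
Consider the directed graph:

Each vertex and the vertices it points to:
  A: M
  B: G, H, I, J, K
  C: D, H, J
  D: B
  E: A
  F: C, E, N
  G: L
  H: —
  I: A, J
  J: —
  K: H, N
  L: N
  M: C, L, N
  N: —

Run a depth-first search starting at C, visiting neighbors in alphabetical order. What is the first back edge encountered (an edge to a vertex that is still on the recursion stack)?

DFS from C (visiting neighbors in alphabetical order); mark gray on enter, black on exit:
C gray
  D gray
    B gray
      G gray
        L gray
          N gray
          N black
        L black
      G black
      H gray
      H black
      I gray
        A gray
          M gray
            M→C: C is gray → back edge
First back edge: M → C.

M->C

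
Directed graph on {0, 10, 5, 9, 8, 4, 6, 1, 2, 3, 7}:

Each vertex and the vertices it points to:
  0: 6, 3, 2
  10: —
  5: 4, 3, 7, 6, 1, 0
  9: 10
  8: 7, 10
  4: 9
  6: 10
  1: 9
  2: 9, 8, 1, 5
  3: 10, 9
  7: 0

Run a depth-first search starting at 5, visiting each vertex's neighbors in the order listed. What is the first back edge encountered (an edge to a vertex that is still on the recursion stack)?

8->7

DFS from 5 (visiting each vertex's neighbors in the order listed); mark gray on enter, black on exit:
5 gray
  4 gray
    9 gray
      10 gray
      10 black
    9 black
  4 black
  3 gray
    3→10: 10 black — skip
    3→9: 9 black — skip
  3 black
  7 gray
    0 gray
      6 gray
        6→10: 10 black — skip
      6 black
      0→3: 3 black — skip
      2 gray
        2→9: 9 black — skip
        8 gray
          8→7: 7 is gray → back edge
First back edge: 8 → 7.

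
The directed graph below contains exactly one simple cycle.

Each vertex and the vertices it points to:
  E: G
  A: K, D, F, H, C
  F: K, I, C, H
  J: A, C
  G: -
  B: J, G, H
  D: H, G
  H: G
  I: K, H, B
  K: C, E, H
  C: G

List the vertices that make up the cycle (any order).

A, B, F, I, J

DFS with gray/black marking from I:
I gray
  K gray
    C gray
      G gray
      G black
    C black
    E gray
      E→G: G black — skip
    E black
    H gray
      H→G: G black — skip
    H black
  K black
  I→H: H black — skip
  B gray
    J gray
      A gray
        A→K: K black — skip
        D gray
          D→H: H black — skip
          D→G: G black — skip
        D black
        F gray
          F→K: K black — skip
          F→I: I is gray → back edge
Back edge closes the cycle I → B → J → A → F → I; its vertices are {A, B, F, I, J}.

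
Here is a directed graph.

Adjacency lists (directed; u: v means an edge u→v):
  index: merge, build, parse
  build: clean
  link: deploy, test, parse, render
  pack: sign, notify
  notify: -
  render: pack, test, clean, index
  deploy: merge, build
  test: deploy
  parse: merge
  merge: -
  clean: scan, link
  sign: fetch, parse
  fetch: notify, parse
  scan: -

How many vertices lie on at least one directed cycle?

7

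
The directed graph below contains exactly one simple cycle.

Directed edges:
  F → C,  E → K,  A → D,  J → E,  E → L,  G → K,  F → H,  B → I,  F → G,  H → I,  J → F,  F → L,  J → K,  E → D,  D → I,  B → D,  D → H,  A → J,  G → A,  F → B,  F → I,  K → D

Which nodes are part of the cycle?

A, F, G, J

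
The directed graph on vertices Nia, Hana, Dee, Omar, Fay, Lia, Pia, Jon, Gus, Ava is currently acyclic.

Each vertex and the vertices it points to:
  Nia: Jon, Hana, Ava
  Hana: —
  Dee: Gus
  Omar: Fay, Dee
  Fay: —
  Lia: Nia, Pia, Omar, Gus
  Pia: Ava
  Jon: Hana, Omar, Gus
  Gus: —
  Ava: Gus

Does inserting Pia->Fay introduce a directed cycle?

Adding Pia→Fay creates a cycle iff Fay can already reach Pia.
Explore from Fay: no path reaches Pia. The graph stays acyclic.

No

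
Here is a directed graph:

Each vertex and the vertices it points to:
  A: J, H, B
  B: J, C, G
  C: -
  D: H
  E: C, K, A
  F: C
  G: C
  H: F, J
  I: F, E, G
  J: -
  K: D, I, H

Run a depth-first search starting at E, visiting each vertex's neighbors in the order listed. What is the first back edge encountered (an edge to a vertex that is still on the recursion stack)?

DFS from E (visiting each vertex's neighbors in the order listed); mark gray on enter, black on exit:
E gray
  C gray
  C black
  K gray
    D gray
      H gray
        F gray
          F→C: C black — skip
        F black
        J gray
        J black
      H black
    D black
    I gray
      I→F: F black — skip
      I→E: E is gray → back edge
First back edge: I → E.

I→E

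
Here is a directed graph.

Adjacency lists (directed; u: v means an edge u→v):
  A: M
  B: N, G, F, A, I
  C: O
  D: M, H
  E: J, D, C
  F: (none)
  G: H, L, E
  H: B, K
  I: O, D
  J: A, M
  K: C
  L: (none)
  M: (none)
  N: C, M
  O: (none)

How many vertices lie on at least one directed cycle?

6

A vertex is on a directed cycle iff it belongs to a strongly connected component of size ≥ 2 (or has a self-loop).
The vertices on cycles are {B, D, E, G, H, I} — 6 in total.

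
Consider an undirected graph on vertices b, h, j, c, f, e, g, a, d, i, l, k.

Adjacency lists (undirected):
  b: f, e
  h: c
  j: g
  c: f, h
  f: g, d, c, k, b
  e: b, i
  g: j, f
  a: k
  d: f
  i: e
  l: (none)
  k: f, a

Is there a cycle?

No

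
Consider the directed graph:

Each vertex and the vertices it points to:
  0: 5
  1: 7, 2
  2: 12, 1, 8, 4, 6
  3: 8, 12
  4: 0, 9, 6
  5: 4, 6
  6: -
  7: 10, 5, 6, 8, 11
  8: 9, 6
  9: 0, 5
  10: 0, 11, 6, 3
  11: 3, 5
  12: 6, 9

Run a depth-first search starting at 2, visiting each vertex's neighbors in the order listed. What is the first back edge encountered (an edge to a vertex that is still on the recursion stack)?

4->0

DFS from 2 (visiting each vertex's neighbors in the order listed); mark gray on enter, black on exit:
2 gray
  12 gray
    6 gray
    6 black
    9 gray
      0 gray
        5 gray
          4 gray
            4→0: 0 is gray → back edge
First back edge: 4 → 0.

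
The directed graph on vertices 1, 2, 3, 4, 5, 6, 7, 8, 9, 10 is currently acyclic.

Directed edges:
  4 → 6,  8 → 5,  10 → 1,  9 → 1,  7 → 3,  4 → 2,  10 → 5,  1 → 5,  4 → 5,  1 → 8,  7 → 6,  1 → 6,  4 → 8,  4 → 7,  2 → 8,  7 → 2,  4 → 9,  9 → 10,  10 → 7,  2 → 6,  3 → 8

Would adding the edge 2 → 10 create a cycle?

Yes

Adding 2→10 creates a cycle iff 10 can already reach 2.
Path from 10: 10 → 7 → 2.
So 10 → … → 2 → 10 is a cycle.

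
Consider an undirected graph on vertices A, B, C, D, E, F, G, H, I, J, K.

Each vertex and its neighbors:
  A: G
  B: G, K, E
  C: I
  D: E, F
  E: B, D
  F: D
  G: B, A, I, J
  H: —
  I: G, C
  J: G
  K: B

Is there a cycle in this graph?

No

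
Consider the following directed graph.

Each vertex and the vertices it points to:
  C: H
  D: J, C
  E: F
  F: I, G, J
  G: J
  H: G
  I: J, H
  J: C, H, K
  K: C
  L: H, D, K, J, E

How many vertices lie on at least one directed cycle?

A vertex is on a directed cycle iff it belongs to a strongly connected component of size ≥ 2 (or has a self-loop).
The vertices on cycles are {C, G, H, J, K} — 5 in total.

5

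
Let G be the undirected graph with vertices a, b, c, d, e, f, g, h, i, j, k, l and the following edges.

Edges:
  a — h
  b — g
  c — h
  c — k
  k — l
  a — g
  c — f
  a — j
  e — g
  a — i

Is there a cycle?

DFS, tracking each vertex's parent; an edge to a visited non-parent vertex closes a cycle.
Start from d:
visit d (parent –)
visit a (parent –)
  visit i (parent a)
    i–a: parent, skip
  visit g (parent a)
    visit e (parent g)
      e–g: parent, skip
    g–a: parent, skip
    visit b (parent g)
      b–g: parent, skip
  visit j (parent a)
    j–a: parent, skip
  visit h (parent a)
    h–a: parent, skip
    visit c (parent h)
      visit k (parent c)
        visit l (parent k)
          l–k: parent, skip
        k–c: parent, skip
      c–h: parent, skip
      visit f (parent c)
        f–c: parent, skip
No non-parent visited neighbor found — the graph is a forest.

No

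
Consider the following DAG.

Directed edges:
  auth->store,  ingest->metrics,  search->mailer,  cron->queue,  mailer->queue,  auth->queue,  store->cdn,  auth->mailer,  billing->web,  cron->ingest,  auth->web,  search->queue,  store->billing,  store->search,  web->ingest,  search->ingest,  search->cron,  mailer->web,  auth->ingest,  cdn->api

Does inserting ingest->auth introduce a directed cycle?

Yes

Adding ingest→auth creates a cycle iff auth can already reach ingest.
Path from auth: auth → ingest.
So auth → … → ingest → auth is a cycle.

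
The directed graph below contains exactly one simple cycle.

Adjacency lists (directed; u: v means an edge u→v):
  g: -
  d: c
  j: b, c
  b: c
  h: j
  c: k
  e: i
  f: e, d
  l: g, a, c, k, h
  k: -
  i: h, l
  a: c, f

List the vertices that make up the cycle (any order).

a, e, f, i, l

DFS with gray/black marking from i:
i gray
  h gray
    j gray
      b gray
        c gray
          k gray
          k black
        c black
      b black
      j→c: c black — skip
    j black
  h black
  l gray
    g gray
    g black
    a gray
      a→c: c black — skip
      f gray
        e gray
          e→i: i is gray → back edge
Back edge closes the cycle i → l → a → f → e → i; its vertices are {a, e, f, i, l}.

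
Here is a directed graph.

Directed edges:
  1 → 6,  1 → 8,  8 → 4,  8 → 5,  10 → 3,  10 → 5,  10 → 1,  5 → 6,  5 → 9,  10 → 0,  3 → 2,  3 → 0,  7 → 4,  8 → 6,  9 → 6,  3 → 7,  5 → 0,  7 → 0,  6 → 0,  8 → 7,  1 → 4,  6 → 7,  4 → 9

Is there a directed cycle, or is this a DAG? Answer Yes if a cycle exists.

Yes

DFS with white/gray/black marking, starting from 4:
4 gray
  9 gray
    6 gray
      7 gray
        0 gray
        0 black
        7→4: 4 is gray → back edge
Back edge found, so a cycle exists: 4 → 9 → 6 → 7 → 4.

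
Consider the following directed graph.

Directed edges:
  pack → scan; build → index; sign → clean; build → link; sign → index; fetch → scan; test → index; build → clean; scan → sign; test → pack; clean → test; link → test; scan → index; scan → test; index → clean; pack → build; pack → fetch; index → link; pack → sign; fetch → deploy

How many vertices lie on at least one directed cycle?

9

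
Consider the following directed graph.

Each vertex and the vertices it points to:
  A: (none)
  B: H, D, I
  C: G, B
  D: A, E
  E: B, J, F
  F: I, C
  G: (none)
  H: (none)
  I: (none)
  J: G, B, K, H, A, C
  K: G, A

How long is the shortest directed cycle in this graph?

3

For each vertex v, BFS finds the shortest path from v back to v.
The shortest such closed walk is E → B → D → E, length 3.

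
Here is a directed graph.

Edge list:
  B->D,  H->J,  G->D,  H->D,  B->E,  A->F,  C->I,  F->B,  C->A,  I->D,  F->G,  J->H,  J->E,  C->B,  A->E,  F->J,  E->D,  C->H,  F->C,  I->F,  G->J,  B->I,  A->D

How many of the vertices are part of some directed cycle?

A vertex is on a directed cycle iff it belongs to a strongly connected component of size ≥ 2 (or has a self-loop).
The vertices on cycles are {A, B, C, F, H, I, J} — 7 in total.

7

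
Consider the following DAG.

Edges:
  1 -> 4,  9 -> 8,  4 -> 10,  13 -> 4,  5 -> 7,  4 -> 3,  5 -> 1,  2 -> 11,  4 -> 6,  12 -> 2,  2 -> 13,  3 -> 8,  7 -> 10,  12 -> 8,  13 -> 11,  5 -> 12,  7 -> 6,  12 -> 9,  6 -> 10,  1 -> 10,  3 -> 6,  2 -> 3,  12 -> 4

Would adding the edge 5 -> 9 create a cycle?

Adding 5→9 creates a cycle iff 9 can already reach 5.
Explore from 9: no path reaches 5. The graph stays acyclic.

No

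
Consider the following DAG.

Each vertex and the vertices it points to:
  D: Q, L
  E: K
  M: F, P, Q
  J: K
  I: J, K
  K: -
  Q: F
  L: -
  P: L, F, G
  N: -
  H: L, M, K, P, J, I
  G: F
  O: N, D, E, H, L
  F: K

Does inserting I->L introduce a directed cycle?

Adding I→L creates a cycle iff L can already reach I.
Explore from L: no path reaches I. The graph stays acyclic.

No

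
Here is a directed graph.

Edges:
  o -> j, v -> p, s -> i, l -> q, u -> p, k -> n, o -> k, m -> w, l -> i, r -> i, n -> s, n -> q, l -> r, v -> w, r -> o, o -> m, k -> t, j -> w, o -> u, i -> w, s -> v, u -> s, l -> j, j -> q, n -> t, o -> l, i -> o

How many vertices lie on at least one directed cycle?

A vertex is on a directed cycle iff it belongs to a strongly connected component of size ≥ 2 (or has a self-loop).
The vertices on cycles are {i, k, l, n, o, r, s, u} — 8 in total.

8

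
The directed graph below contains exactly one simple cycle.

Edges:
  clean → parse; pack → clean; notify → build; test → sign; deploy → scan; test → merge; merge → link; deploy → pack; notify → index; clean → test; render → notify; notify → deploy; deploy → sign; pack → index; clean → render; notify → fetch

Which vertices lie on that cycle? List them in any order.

pack, clean, deploy, notify, render

DFS with gray/black marking from notify:
notify gray
  index gray
  index black
  fetch gray
  fetch black
  deploy gray
    sign gray
    sign black
    pack gray
      pack→index: index black — skip
      clean gray
        test gray
          test→sign: sign black — skip
          merge gray
            link gray
            link black
          merge black
        test black
        render gray
          render→notify: notify is gray → back edge
Back edge closes the cycle notify → deploy → pack → clean → render → notify; its vertices are {pack, clean, deploy, notify, render}.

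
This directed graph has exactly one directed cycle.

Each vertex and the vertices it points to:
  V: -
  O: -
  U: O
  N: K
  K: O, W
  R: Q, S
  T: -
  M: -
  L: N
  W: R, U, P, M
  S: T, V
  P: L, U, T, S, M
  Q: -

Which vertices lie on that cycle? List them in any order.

DFS with gray/black marking from W:
W gray
  R gray
    Q gray
    Q black
    S gray
      T gray
      T black
      V gray
      V black
    S black
  R black
  U gray
    O gray
    O black
  U black
  P gray
    L gray
      N gray
        K gray
          K→O: O black — skip
          K→W: W is gray → back edge
Back edge closes the cycle W → P → L → N → K → W; its vertices are {K, L, N, P, W}.

K, L, N, P, W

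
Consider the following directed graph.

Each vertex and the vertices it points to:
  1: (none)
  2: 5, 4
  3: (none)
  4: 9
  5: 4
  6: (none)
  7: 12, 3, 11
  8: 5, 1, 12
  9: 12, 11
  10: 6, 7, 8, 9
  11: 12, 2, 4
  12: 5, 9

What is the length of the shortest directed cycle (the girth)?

2

For each vertex v, BFS finds the shortest path from v back to v.
The shortest such closed walk is 9 → 12 → 9, length 2.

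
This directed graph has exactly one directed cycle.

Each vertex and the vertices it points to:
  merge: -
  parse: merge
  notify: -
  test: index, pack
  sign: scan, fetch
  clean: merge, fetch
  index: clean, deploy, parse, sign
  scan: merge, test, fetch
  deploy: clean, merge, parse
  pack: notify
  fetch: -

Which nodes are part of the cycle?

scan, sign, test, index

DFS with gray/black marking from index:
index gray
  clean gray
    merge gray
    merge black
    fetch gray
    fetch black
  clean black
  deploy gray
    deploy→clean: clean black — skip
    deploy→merge: merge black — skip
    parse gray
      parse→merge: merge black — skip
    parse black
  deploy black
  index→parse: parse black — skip
  sign gray
    scan gray
      scan→merge: merge black — skip
      test gray
        test→index: index is gray → back edge
Back edge closes the cycle index → sign → scan → test → index; its vertices are {scan, sign, test, index}.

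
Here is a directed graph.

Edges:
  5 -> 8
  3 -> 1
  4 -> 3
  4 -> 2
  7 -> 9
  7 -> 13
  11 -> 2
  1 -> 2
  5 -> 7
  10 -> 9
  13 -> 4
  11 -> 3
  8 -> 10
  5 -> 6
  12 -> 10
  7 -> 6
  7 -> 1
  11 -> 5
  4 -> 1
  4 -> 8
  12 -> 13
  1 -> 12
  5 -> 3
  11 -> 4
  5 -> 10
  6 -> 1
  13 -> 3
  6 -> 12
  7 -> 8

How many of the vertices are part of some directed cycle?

A vertex is on a directed cycle iff it belongs to a strongly connected component of size ≥ 2 (or has a self-loop).
The vertices on cycles are {1, 3, 4, 12, 13} — 5 in total.

5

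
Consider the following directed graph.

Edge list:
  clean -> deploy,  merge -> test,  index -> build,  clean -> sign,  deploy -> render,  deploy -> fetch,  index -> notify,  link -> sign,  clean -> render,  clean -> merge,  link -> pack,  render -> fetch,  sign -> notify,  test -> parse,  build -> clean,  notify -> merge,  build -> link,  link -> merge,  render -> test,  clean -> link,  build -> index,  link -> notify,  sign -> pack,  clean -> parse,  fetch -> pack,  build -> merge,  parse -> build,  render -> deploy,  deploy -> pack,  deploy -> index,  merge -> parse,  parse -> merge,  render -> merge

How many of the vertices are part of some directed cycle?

11

A vertex is on a directed cycle iff it belongs to a strongly connected component of size ≥ 2 (or has a self-loop).
The vertices on cycles are {link, sign, test, build, clean, index, merge, parse, deploy, notify, render} — 11 in total.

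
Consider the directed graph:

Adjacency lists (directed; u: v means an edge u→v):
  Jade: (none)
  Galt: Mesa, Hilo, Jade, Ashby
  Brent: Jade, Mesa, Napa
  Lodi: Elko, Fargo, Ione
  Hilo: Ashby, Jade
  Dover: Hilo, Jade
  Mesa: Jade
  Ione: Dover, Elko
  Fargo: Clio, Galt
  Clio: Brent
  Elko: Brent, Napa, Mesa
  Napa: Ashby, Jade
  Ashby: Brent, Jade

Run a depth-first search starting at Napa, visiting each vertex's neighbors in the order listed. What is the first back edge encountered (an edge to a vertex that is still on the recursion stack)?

Brent->Napa

DFS from Napa (visiting each vertex's neighbors in the order listed); mark gray on enter, black on exit:
Napa gray
  Ashby gray
    Brent gray
      Jade gray
      Jade black
      Mesa gray
        Mesa→Jade: Jade black — skip
      Mesa black
      Brent→Napa: Napa is gray → back edge
First back edge: Brent → Napa.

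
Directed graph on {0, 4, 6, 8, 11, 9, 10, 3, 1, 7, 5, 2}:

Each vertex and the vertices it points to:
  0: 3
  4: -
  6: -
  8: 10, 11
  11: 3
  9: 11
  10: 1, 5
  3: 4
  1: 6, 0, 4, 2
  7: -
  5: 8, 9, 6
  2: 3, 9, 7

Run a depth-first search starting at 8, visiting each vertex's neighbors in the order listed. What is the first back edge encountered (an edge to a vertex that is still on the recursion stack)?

5->8

DFS from 8 (visiting each vertex's neighbors in the order listed); mark gray on enter, black on exit:
8 gray
  10 gray
    1 gray
      6 gray
      6 black
      0 gray
        3 gray
          4 gray
          4 black
        3 black
      0 black
      1→4: 4 black — skip
      2 gray
        2→3: 3 black — skip
        9 gray
          11 gray
            11→3: 3 black — skip
          11 black
        9 black
        7 gray
        7 black
      2 black
    1 black
    5 gray
      5→8: 8 is gray → back edge
First back edge: 5 → 8.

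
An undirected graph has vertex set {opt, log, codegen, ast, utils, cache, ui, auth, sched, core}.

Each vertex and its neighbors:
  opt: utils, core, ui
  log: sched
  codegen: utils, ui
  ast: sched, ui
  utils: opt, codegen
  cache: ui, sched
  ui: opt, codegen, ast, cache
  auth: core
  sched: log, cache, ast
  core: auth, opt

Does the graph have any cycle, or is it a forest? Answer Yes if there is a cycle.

Yes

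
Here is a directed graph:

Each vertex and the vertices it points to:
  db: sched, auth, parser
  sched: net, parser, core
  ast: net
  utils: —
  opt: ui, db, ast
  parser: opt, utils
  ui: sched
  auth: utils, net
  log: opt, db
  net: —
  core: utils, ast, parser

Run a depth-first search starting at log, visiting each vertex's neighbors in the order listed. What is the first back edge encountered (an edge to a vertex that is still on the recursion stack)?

parser→opt

DFS from log (visiting each vertex's neighbors in the order listed); mark gray on enter, black on exit:
log gray
  opt gray
    ui gray
      sched gray
        net gray
        net black
        parser gray
          parser→opt: opt is gray → back edge
First back edge: parser → opt.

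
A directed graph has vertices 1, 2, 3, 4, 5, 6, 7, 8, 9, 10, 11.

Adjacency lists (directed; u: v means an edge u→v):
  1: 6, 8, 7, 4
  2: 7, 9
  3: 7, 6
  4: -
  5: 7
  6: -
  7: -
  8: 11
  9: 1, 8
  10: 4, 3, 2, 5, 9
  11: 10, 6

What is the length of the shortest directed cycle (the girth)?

4

For each vertex v, BFS finds the shortest path from v back to v.
The shortest such closed walk is 11 → 10 → 9 → 8 → 11, length 4.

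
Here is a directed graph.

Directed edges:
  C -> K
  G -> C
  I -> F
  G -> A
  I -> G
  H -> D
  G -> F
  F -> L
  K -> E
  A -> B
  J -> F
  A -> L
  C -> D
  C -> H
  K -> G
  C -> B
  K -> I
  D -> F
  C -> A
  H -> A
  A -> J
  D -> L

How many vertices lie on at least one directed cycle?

A vertex is on a directed cycle iff it belongs to a strongly connected component of size ≥ 2 (or has a self-loop).
The vertices on cycles are {C, G, I, K} — 4 in total.

4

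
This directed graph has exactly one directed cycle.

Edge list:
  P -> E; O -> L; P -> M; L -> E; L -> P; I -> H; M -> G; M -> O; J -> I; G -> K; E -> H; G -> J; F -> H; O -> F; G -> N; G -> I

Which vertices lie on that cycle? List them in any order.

L, M, O, P

DFS with gray/black marking from P:
P gray
  E gray
    H gray
    H black
  E black
  M gray
    O gray
      F gray
        F→H: H black — skip
      F black
      L gray
        L→E: E black — skip
        L→P: P is gray → back edge
Back edge closes the cycle P → M → O → L → P; its vertices are {L, M, O, P}.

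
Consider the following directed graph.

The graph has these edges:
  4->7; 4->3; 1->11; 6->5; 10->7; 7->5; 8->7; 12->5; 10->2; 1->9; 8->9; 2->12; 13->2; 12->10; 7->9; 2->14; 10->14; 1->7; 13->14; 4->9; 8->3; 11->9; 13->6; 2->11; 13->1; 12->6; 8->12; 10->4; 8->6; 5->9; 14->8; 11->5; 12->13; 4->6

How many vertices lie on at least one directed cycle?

A vertex is on a directed cycle iff it belongs to a strongly connected component of size ≥ 2 (or has a self-loop).
The vertices on cycles are {2, 8, 10, 12, 13, 14} — 6 in total.

6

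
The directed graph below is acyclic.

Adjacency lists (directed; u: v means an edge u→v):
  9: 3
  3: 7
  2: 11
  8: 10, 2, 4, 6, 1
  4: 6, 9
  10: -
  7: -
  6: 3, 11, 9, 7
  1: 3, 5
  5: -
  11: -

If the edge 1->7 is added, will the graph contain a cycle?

No

Adding 1→7 creates a cycle iff 7 can already reach 1.
Explore from 7: no path reaches 1. The graph stays acyclic.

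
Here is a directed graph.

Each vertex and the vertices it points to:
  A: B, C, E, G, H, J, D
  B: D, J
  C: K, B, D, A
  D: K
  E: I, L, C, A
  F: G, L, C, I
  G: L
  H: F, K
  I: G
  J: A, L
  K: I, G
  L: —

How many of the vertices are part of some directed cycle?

7

A vertex is on a directed cycle iff it belongs to a strongly connected component of size ≥ 2 (or has a self-loop).
The vertices on cycles are {A, B, C, E, F, H, J} — 7 in total.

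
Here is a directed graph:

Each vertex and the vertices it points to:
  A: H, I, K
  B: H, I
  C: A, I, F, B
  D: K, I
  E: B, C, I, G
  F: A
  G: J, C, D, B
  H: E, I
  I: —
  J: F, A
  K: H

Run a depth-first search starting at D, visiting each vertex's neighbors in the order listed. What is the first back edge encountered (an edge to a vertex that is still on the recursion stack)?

DFS from D (visiting each vertex's neighbors in the order listed); mark gray on enter, black on exit:
D gray
  K gray
    H gray
      E gray
        B gray
          B→H: H is gray → back edge
First back edge: B → H.

B→H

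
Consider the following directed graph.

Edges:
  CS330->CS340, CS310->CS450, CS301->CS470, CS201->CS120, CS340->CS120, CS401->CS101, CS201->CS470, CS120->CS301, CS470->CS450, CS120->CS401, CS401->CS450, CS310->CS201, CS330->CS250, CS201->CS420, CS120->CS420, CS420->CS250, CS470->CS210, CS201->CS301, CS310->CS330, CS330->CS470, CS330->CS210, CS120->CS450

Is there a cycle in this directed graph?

No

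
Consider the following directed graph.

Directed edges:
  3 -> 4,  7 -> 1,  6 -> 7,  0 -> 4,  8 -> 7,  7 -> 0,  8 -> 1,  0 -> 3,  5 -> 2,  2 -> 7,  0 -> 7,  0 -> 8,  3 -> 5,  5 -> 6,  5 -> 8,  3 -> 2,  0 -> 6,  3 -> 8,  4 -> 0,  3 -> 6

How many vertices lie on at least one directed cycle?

8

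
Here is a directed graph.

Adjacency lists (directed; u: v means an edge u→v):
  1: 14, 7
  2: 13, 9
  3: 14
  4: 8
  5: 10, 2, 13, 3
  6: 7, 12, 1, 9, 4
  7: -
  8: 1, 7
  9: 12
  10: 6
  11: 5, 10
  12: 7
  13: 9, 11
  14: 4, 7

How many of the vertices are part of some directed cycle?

A vertex is on a directed cycle iff it belongs to a strongly connected component of size ≥ 2 (or has a self-loop).
The vertices on cycles are {1, 2, 4, 5, 8, 11, 13, 14} — 8 in total.

8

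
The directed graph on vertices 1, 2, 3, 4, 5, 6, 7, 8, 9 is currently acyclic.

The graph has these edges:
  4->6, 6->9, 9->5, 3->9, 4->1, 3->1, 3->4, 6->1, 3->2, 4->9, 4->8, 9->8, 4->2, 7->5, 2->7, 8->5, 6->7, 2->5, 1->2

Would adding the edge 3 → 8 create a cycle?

Adding 3→8 creates a cycle iff 8 can already reach 3.
Explore from 8: no path reaches 3. The graph stays acyclic.

No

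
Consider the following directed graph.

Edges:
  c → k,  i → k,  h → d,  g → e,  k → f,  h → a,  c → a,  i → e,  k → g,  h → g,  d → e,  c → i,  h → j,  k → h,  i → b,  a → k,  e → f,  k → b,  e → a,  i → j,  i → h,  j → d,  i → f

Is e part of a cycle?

e is on a cycle iff e can reach itself via ≥1 edge.
e → a → k → g → e — yes.

Yes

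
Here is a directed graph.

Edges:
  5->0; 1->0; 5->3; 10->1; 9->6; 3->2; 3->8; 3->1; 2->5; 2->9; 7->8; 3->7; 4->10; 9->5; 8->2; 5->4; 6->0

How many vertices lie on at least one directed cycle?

A vertex is on a directed cycle iff it belongs to a strongly connected component of size ≥ 2 (or has a self-loop).
The vertices on cycles are {2, 3, 5, 7, 8, 9} — 6 in total.

6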